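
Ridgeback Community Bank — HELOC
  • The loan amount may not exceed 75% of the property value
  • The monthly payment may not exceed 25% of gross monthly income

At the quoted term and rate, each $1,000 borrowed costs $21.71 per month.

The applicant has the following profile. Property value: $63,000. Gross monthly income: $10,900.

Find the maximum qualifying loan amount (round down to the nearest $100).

Payment cap: 25% × $10,900 = $2,725/month.
At $21.71 per $1,000, that supports 2,725/21.71 × 1,000 ≈ $125,518 → $125,500.
LTV cap: 75% × $63,000 = $47,250 → $47,200.
Binding constraint: loan-to-value.

$47,200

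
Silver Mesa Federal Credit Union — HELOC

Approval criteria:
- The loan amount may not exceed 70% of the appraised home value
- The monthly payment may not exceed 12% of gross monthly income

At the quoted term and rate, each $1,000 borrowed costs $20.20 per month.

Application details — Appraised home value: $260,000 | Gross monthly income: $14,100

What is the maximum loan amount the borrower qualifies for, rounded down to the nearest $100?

Payment cap: 12% × $14,100 = $1,692/month.
At $20.20 per $1,000, that supports 1,692/20.20 × 1,000 ≈ $83,762 → $83,700.
LTV cap: 70% × $260,000 = $182,000 → $182,000.
Binding constraint: payment-to-income.

$83,700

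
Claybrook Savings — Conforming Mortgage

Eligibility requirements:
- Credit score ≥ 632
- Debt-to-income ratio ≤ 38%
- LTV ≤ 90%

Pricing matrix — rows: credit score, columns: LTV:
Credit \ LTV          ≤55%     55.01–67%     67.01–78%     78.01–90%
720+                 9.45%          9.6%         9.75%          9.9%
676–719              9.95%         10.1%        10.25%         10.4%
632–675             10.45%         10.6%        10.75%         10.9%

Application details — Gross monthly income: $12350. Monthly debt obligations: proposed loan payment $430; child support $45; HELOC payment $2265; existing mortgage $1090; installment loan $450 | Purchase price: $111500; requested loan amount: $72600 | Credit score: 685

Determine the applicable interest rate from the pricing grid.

10.1%

Credit score 685 ≥ 632; Total monthly debts = (430 + 45 + 2,265 + 1,090 + 450) = 4,280. DTI: 4,280 ÷ 12,350 = 34.7%, within the 38% cap
Loan-to-value = 72,600/111,500 = 65.1% — pass (90% max)
Score 685 is in the 676–719 band; LTV 65.1% is in the 55.01–67% band → 10.1%.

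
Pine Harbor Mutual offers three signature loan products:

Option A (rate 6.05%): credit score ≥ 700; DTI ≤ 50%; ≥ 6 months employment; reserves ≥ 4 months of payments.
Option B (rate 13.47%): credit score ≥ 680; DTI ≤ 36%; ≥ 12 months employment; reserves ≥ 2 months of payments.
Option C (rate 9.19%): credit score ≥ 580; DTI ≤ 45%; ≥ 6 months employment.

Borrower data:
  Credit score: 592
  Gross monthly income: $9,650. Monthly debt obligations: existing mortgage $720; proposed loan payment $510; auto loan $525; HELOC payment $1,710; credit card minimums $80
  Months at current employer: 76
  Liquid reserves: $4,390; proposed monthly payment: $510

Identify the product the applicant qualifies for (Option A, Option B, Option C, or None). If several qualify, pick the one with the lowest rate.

Option C

Total debts = (720 + 510 + 525 + 1,710 + 80) = 3,545; DTI = 3,545/9,650 = 36.7%.
Reserves = 4,390/510 = 8.6 months.
Option A: score 592 < 700; DTI 36.7% ≤ 50%; employment 76 ≥ 6 mo; reserves 8.6 ≥ 4 mo → does not qualify.
Option B: score 592 < 680; DTI 36.7% > 36%; employment 76 ≥ 12 mo; reserves 8.6 ≥ 2 mo → does not qualify.
Option C: score 592 ≥ 580; DTI 36.7% ≤ 45%; employment 76 ≥ 6 mo → qualifies.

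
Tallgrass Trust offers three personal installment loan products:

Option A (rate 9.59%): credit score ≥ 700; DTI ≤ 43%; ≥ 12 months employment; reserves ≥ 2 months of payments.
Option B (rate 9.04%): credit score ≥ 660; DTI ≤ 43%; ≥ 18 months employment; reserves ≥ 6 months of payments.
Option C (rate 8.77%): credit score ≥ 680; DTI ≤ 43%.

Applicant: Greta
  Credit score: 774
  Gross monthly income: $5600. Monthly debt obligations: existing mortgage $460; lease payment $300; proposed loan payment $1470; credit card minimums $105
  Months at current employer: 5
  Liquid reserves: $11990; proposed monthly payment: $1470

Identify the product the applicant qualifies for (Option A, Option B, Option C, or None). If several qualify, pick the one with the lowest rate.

Option C

Total debts = (460 + 300 + 1,470 + 105) = 2,335; DTI = 2,335/5,600 = 41.7%.
Reserves = 11,990/1,470 = 8.2 months.
Option A: score 774 ≥ 700; DTI 41.7% ≤ 43%; employment 5 < 12 mo; reserves 8.2 ≥ 2 mo → does not qualify.
Option B: score 774 ≥ 660; DTI 41.7% ≤ 43%; employment 5 < 18 mo; reserves 8.2 ≥ 6 mo → does not qualify.
Option C: score 774 ≥ 680; DTI 41.7% ≤ 43% → qualifies.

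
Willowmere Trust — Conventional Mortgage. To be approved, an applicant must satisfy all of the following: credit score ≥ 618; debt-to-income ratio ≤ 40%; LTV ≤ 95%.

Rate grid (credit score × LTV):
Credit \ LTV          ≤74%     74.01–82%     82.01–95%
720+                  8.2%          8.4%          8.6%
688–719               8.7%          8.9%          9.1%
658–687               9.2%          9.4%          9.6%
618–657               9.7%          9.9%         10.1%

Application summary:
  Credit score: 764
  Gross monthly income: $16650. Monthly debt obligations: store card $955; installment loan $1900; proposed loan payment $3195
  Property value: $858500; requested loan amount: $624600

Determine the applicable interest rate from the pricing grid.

8.2%

Credit score 764 ≥ 618; Total monthly debts = (955 + 1,900 + 3,195) = 6,050. Debt-to-income = 6,050/16,650 = 36.3% — meets 40% limit
LTV: 624,600 ÷ 858,500 = 72.8%, within 95% cap
Row: 764 falls in 720+. Column: 72.8% falls in ≤74%. Rate = 8.2%.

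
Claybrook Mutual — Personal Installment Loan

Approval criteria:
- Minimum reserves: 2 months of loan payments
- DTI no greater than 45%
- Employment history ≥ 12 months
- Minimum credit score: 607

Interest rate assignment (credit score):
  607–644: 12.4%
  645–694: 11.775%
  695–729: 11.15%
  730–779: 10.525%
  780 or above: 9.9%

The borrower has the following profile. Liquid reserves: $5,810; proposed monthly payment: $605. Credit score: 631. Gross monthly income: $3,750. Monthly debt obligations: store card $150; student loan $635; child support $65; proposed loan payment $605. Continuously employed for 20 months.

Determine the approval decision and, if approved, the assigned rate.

Approved at 12.4%

Credit score 631 ≥ 607 (meets minimum)
Total monthly debts = (150 + 635 + 65 + 605) = 1,455. DTI = 1,455/3,750 = 38.8% ≤ 45%
Employment 20 ≥ 12 months
Liquid reserves cover 5,810/605 = 9.6 months — ≥ 2 required
All requirements met. Score 631 falls in the 607–644 tier → 12.4%.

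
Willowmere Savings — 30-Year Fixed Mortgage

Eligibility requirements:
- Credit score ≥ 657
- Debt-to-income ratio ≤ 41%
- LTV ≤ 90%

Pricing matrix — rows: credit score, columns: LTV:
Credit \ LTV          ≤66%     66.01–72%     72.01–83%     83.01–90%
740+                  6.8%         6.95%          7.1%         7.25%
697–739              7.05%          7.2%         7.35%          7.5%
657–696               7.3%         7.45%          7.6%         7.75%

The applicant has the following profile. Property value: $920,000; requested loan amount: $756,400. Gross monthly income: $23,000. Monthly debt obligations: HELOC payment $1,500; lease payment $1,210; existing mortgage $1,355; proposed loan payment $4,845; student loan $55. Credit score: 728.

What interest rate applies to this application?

7.35%

Credit score 728 ≥ 657; Total monthly debts = (1,500 + 1,210 + 1,355 + 4,845 + 55) = 8,965. DTI = 8,965/23,000 = 39% ≤ 41%
LTV: 756,400 ÷ 920,000 = 82.2%, within 90% cap
Score 728 is in the 697–739 band; LTV 82.2% is in the 72.01–83% band → 7.35%.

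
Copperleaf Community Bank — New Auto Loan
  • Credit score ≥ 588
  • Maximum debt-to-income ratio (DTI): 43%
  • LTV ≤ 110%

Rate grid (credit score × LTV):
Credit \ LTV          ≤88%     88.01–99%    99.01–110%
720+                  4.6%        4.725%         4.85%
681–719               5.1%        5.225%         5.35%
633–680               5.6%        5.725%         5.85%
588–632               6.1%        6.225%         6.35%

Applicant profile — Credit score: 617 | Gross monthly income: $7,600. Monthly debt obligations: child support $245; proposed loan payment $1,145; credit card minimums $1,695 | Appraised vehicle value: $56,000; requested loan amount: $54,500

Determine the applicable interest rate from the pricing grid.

Credit score 617 ≥ 588; Total monthly debts = (245 + 1,145 + 1,695) = 3,085. DTI = 3,085/7,600 = 40.6% ≤ 43%
LTV = 54,500/56,000 = 97.3% ≤ 110%
Row: 617 falls in 588–632. Column: 97.3% falls in 88.01–99%. Rate = 6.225%.

6.225%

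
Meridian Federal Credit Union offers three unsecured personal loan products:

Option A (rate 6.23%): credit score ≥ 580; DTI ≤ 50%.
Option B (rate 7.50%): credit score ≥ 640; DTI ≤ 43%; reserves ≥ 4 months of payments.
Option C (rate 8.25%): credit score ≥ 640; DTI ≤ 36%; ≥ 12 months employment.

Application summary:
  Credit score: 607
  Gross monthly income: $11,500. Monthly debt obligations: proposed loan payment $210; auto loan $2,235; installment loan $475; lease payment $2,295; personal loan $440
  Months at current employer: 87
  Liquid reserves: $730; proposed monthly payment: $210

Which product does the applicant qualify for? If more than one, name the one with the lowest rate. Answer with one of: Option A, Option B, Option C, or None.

Option A

Total debts = (210 + 2,235 + 475 + 2,295 + 440) = 5,655; DTI = 5,655/11,500 = 49.2%.
Reserves = 730/210 = 3.5 months.
Option A: score 607 ≥ 580; DTI 49.2% ≤ 50% → qualifies.
Option B: score 607 < 640; DTI 49.2% > 43%; reserves 3.5 < 4 mo → does not qualify.
Option C: score 607 < 640; DTI 49.2% > 36%; employment 87 ≥ 12 mo → does not qualify.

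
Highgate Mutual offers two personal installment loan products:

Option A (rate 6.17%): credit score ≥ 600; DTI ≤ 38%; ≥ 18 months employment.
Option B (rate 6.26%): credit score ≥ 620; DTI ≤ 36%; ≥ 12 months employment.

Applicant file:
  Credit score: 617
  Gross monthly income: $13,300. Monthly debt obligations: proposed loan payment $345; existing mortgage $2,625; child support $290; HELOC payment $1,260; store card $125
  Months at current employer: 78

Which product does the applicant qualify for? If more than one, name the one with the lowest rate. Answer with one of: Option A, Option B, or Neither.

Total debts = (345 + 2,625 + 290 + 1,260 + 125) = 4,645; DTI = 4,645/13,300 = 34.9%.
Option A: score 617 ≥ 600; DTI 34.9% ≤ 38%; employment 78 ≥ 18 mo → qualifies.
Option B: score 617 < 620; DTI 34.9% ≤ 36%; employment 78 ≥ 12 mo → does not qualify.

Option A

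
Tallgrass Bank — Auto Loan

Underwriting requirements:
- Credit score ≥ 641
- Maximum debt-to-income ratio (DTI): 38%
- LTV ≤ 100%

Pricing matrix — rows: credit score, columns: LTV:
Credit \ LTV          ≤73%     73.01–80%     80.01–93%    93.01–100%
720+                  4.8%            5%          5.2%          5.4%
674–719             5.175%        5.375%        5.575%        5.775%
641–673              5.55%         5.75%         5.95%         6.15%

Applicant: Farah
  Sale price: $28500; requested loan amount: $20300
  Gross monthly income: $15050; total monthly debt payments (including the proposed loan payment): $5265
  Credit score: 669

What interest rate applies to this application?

Credit score 669 ≥ 641; DTI = 5,265/15,050 = 35% ≤ 38%
LTV: 20,300 ÷ 28,500 = 71.2%, within 100% cap
Score 669 is in the 641–673 band; LTV 71.2% is in the ≤73% band → 5.55%.

5.55%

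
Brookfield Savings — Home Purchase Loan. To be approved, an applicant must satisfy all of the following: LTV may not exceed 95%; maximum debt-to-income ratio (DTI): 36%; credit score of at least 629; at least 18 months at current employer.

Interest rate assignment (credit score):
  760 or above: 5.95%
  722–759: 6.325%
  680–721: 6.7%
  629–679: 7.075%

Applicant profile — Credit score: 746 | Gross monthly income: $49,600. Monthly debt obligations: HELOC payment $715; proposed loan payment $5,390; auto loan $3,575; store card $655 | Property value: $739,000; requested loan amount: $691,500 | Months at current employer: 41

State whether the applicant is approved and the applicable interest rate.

Approved at 6.325%

Credit score 746 ≥ 629 (meets minimum)
Loan-to-value = 691,500/739,000 = 93.6% — pass (95% max)
Employment 41 ≥ 18 months
Total monthly debts = (715 + 5,390 + 3,575 + 655) = 10,335. DTI: 10,335 ÷ 49,600 = 20.8%, within the 36% cap
All requirements met. Score 746 falls in the 722–759 tier → 6.325%.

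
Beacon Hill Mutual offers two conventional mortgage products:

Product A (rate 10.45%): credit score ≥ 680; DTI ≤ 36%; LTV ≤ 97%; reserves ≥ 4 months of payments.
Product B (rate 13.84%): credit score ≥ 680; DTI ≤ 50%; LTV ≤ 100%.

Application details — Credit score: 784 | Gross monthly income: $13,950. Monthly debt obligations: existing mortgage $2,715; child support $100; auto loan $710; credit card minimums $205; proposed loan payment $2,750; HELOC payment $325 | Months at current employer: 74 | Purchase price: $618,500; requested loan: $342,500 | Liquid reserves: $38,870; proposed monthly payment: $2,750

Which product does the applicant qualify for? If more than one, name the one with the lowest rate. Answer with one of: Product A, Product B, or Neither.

Total debts = (2,715 + 100 + 710 + 205 + 2,750 + 325) = 6,805; DTI = 6,805/13,950 = 48.8%.
LTV = 342,500/618,500 = 55.4%.
Reserves = 38,870/2,750 = 14.1 months.
Product A: score 784 ≥ 680; DTI 48.8% > 36%; LTV 55.4% ≤ 97%; reserves 14.1 ≥ 4 mo → does not qualify.
Product B: score 784 ≥ 680; DTI 48.8% ≤ 50%; LTV 55.4% ≤ 100% → qualifies.

Product B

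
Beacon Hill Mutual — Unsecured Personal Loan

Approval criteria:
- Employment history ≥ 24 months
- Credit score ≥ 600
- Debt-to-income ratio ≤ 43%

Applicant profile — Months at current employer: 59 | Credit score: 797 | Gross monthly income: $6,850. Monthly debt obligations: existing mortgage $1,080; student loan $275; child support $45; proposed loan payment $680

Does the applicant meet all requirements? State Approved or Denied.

Employment 59 ≥ 24 months
Credit score 797 ≥ 600 (meets)
Total monthly debts = (1,080 + 275 + 45 + 680) = 2,080. DTI = 2,080/6,850 = 30.4% ≤ 43%
All criteria satisfied.

Approved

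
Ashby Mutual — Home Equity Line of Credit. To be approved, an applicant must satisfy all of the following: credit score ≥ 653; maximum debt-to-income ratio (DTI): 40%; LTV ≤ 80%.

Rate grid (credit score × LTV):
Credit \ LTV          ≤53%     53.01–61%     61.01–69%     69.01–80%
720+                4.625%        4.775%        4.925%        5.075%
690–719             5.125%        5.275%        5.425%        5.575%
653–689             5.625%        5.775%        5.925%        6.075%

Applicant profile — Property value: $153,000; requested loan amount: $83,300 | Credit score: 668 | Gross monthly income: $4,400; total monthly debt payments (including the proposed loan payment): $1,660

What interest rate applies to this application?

5.775%

Credit score 668 ≥ 653; DTI = 1,660/4,400 = 37.7% ≤ 40%
LTV = 83,300/153,000 = 54.4% ≤ 80%
Score 668 is in the 653–689 band; LTV 54.4% is in the 53.01–61% band → 5.775%.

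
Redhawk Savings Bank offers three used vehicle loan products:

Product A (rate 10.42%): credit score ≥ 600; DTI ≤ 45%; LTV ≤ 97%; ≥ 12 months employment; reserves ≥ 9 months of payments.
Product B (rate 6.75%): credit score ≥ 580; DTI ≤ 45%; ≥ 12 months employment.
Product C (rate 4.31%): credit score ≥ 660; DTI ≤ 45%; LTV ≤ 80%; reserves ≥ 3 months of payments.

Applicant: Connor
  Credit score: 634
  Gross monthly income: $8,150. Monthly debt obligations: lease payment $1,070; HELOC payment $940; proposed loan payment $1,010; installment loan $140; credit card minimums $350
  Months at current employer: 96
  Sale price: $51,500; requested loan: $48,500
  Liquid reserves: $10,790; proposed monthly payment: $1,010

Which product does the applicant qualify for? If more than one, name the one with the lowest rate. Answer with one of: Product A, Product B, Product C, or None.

Product B

Total debts = (1,070 + 940 + 1,010 + 140 + 350) = 3,510; DTI = 3,510/8,150 = 43.1%.
LTV = 48,500/51,500 = 94.2%.
Reserves = 10,790/1,010 = 10.7 months.
Product A: score 634 ≥ 600; DTI 43.1% ≤ 45%; LTV 94.2% ≤ 97%; employment 96 ≥ 12 mo; reserves 10.7 ≥ 9 mo → qualifies.
Product B: score 634 ≥ 580; DTI 43.1% ≤ 45%; employment 96 ≥ 12 mo → qualifies.
Product C: score 634 < 660; DTI 43.1% ≤ 45%; LTV 94.2% > 80%; reserves 10.7 ≥ 3 mo → does not qualify.
Qualifying: Product A, Product B. Lowest rate is 6.75% → Product B.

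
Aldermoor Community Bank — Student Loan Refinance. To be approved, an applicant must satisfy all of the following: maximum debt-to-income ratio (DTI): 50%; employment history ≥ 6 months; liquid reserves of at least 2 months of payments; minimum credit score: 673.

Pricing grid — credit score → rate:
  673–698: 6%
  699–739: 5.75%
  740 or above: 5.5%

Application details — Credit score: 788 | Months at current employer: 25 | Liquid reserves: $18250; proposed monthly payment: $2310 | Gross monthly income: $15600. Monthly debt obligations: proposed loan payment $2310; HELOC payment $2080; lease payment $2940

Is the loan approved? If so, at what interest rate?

Approved at 5.5%

Credit score 788 ≥ 673 (meets minimum)
Reserves = 18,250/2,310 = 7.9 months ≥ 2
Total monthly debts = (2,310 + 2,080 + 2,940) = 7,330. Debt-to-income = 7,330/15,600 = 47% — meets 50% limit
Employment 25 ≥ 6 months
All requirements met. Score 788 falls in the 740 or above tier → 5.5%.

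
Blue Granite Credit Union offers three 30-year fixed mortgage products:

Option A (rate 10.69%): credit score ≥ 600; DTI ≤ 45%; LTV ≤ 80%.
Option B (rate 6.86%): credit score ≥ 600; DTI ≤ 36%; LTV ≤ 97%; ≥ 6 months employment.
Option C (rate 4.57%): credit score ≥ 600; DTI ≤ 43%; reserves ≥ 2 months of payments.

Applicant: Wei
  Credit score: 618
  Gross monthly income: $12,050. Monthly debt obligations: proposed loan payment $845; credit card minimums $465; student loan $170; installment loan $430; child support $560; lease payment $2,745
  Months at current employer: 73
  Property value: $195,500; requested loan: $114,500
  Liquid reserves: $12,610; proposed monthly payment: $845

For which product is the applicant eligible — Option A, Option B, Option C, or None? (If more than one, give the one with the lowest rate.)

Total debts = (845 + 465 + 170 + 430 + 560 + 2,745) = 5,215; DTI = 5,215/12,050 = 43.3%.
LTV = 114,500/195,500 = 58.6%.
Reserves = 12,610/845 = 14.9 months.
Option A: score 618 ≥ 600; DTI 43.3% ≤ 45%; LTV 58.6% ≤ 80% → qualifies.
Option B: score 618 ≥ 600; DTI 43.3% > 36%; LTV 58.6% ≤ 97%; employment 73 ≥ 6 mo → does not qualify.
Option C: score 618 ≥ 600; DTI 43.3% > 43%; reserves 14.9 ≥ 2 mo → does not qualify.

Option A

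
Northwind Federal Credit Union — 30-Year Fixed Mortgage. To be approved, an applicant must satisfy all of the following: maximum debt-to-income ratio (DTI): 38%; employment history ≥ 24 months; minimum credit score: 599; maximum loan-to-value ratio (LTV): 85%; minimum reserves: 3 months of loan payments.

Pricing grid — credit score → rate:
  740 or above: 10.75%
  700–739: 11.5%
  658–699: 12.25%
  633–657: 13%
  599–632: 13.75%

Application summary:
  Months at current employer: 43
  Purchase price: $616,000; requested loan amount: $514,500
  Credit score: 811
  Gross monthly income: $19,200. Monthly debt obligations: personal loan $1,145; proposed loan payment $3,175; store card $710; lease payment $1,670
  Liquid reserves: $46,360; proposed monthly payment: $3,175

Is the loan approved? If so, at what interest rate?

Credit score 811 ≥ 599 (meets minimum)
Total monthly debts = (1,145 + 3,175 + 710 + 1,670) = 6,700. DTI: 6,700 ÷ 19,200 = 34.9%, within the 38% cap
Employment 43 ≥ 24 months
Liquid reserves cover 46,360/3,175 = 14.6 months — ≥ 3 required
Loan-to-value = 514,500/616,000 = 83.5% — pass (85% max)
All requirements met. Score 811 falls in the 740 or above tier → 10.75%.

Approved at 10.75%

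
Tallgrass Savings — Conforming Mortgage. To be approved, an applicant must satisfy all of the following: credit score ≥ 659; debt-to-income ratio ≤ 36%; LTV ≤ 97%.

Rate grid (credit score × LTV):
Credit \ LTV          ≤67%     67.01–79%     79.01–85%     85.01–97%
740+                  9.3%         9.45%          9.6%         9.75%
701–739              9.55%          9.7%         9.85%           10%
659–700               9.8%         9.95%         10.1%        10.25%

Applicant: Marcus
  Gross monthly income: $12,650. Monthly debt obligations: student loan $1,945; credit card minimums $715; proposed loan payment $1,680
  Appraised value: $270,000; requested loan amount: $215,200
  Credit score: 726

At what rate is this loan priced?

9.85%

Credit score 726 ≥ 659; Total monthly debts = (1,945 + 715 + 1,680) = 4,340. DTI: 4,340 ÷ 12,650 = 34.3%, within the 36% cap
LTV = 215,200/270,000 = 79.7% ≤ 97%
Row: 726 falls in 701–739. Column: 79.7% falls in 79.01–85%. Rate = 9.85%.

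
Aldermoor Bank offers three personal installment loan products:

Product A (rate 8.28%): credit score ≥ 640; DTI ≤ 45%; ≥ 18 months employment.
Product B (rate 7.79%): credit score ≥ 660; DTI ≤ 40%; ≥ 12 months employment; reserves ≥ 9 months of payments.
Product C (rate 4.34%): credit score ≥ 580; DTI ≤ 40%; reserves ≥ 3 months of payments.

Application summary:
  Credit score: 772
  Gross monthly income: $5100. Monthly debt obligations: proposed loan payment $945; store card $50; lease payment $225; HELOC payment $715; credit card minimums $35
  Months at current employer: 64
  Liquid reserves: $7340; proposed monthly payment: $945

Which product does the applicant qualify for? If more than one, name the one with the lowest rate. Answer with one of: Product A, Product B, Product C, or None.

Product C

Total debts = (945 + 50 + 225 + 715 + 35) = 1,970; DTI = 1,970/5,100 = 38.6%.
Reserves = 7,340/945 = 7.8 months.
Product A: score 772 ≥ 640; DTI 38.6% ≤ 45%; employment 64 ≥ 18 mo → qualifies.
Product B: score 772 ≥ 660; DTI 38.6% ≤ 40%; employment 64 ≥ 12 mo; reserves 7.8 < 9 mo → does not qualify.
Product C: score 772 ≥ 580; DTI 38.6% ≤ 40%; reserves 7.8 ≥ 3 mo → qualifies.
Qualifying: Product A, Product C. Lowest rate is 4.34% → Product C.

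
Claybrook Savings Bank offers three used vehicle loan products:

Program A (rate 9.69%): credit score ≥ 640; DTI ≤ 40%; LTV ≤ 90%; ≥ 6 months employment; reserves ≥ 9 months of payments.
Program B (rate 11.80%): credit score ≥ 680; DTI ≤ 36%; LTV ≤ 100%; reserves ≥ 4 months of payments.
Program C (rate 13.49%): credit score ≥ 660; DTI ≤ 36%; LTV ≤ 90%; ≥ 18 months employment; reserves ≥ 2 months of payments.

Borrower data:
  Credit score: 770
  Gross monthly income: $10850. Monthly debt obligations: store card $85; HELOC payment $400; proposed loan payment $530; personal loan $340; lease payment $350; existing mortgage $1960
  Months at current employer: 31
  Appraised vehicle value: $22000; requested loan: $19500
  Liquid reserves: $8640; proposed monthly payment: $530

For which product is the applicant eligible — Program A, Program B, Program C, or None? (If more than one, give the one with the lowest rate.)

Total debts = (85 + 400 + 530 + 340 + 350 + 1,960) = 3,665; DTI = 3,665/10,850 = 33.8%.
LTV = 19,500/22,000 = 88.6%.
Reserves = 8,640/530 = 16.3 months.
Program A: score 770 ≥ 640; DTI 33.8% ≤ 40%; LTV 88.6% ≤ 90%; employment 31 ≥ 6 mo; reserves 16.3 ≥ 9 mo → qualifies.
Program B: score 770 ≥ 680; DTI 33.8% ≤ 36%; LTV 88.6% ≤ 100%; reserves 16.3 ≥ 4 mo → qualifies.
Program C: score 770 ≥ 660; DTI 33.8% ≤ 36%; LTV 88.6% ≤ 90%; employment 31 ≥ 18 mo; reserves 16.3 ≥ 2 mo → qualifies.
Qualifying: Program A, Program B, Program C. Lowest rate is 9.69% → Program A.

Program A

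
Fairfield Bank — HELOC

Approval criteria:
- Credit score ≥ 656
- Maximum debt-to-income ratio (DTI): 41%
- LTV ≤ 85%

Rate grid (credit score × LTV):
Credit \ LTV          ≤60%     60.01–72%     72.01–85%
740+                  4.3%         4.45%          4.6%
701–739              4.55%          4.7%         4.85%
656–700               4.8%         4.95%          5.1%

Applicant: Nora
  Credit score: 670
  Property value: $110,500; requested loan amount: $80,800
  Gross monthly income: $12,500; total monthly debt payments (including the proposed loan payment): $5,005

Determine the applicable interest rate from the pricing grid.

5.1%

Credit score 670 ≥ 656; DTI = 5,005/12,500 = 40% ≤ 41%
Loan-to-value = 80,800/110,500 = 73.1% — pass (85% max)
Score 670 is in the 656–700 band; LTV 73.1% is in the 72.01–85% band → 5.1%.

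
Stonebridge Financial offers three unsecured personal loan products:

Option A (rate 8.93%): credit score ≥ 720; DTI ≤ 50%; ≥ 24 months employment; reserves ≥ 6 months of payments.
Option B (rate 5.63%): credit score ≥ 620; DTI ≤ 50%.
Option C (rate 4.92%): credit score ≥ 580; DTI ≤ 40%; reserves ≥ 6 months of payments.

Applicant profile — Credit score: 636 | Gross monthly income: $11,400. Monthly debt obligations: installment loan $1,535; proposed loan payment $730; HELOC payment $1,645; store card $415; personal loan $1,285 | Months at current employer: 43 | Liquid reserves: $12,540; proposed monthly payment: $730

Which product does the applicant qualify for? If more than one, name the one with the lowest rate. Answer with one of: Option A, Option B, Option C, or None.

Total debts = (1,535 + 730 + 1,645 + 415 + 1,285) = 5,610; DTI = 5,610/11,400 = 49.2%.
Reserves = 12,540/730 = 17.2 months.
Option A: score 636 < 720; DTI 49.2% ≤ 50%; employment 43 ≥ 24 mo; reserves 17.2 ≥ 6 mo → does not qualify.
Option B: score 636 ≥ 620; DTI 49.2% ≤ 50% → qualifies.
Option C: score 636 ≥ 580; DTI 49.2% > 40%; reserves 17.2 ≥ 6 mo → does not qualify.

Option B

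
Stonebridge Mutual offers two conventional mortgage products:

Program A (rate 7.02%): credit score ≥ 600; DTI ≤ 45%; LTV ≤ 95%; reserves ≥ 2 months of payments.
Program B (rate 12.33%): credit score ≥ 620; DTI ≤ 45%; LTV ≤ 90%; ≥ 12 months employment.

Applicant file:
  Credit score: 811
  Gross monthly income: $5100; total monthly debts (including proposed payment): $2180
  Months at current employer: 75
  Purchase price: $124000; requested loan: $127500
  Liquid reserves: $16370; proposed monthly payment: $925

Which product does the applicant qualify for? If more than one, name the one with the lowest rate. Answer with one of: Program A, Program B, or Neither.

Neither

DTI = 2,180/5,100 = 42.7%.
LTV = 127,500/124,000 = 102.8%.
Reserves = 16,370/925 = 17.7 months.
Program A: score 811 ≥ 600; DTI 42.7% ≤ 45%; LTV 102.8% > 95%; reserves 17.7 ≥ 2 mo → does not qualify.
Program B: score 811 ≥ 620; DTI 42.7% ≤ 45%; LTV 102.8% > 90%; employment 75 ≥ 12 mo → does not qualify.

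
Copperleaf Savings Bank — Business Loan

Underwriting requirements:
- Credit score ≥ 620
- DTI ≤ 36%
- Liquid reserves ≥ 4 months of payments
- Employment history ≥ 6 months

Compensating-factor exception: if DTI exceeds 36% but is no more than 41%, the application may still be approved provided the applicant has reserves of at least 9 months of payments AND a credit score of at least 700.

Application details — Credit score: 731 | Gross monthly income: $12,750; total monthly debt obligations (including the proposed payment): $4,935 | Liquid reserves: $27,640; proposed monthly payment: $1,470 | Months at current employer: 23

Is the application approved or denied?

Approved

Credit score 731 ≥ 620 (meets base)
DTI = 4,935/12,750 = 38.7% > 36% — standard DTI limit exceeded.
Reserves = 27,640/1,470 = 18.8 months ≥ 4
Employment 23 ≥ 6 months
DTI 38.7% is within the 36%–41% exception band; checking compensating factors.
Override check — reserves: 18.8 mo (ok); score: 731 (ok).
Both override conditions satisfied; DTI exception granted.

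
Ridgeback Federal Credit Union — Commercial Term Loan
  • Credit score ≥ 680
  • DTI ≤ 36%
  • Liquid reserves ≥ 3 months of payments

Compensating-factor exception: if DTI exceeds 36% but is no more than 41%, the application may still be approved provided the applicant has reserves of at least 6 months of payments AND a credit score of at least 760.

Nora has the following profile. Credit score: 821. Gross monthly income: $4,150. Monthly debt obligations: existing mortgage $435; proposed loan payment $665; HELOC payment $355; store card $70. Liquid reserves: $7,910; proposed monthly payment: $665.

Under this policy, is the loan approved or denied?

Credit score 821 ≥ 680 (meets base)
Total debts = (435 + 665 + 355 + 70) = 1,525. DTI = 1,525/4,150 = 36.7% > 36% — standard DTI limit exceeded.
Liquid reserves cover 7,910/665 = 11.9 months — ≥ 3 required
DTI 36.7% is within the 36%–41% exception band; checking compensating factors.
Override check — reserves: 11.9 mo (ok); score: 821 (ok).
Both compensating conditions met → exception applies.

Approved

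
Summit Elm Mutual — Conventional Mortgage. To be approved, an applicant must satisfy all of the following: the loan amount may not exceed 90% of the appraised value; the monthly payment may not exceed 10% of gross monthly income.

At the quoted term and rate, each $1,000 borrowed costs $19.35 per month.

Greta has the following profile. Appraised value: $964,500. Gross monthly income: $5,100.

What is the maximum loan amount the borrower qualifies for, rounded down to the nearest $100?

Payment cap: 10% × $5,100 = $510/month.
At $19.35 per $1,000, that supports 510/19.35 × 1,000 ≈ $26,356 → $26,300.
LTV cap: 90% × $964,500 = $868,050 → $868,000.
Binding constraint: payment-to-income.

$26,300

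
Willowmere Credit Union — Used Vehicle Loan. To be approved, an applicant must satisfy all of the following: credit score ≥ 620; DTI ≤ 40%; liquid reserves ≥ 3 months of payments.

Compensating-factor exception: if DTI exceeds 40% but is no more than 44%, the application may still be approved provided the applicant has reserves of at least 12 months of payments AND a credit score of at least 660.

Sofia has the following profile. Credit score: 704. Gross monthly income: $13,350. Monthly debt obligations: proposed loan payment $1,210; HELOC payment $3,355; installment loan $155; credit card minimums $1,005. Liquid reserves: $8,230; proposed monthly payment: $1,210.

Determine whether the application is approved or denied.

Denied

Credit score 704 ≥ 620 (meets base)
Total debts = (1,210 + 3,355 + 155 + 1,005) = 5,725. DTI = 5,725/13,350 = 42.9% > 40% — standard DTI limit exceeded.
Reserves: 8,230 ÷ 1,210 = 6.8 months (meets 3-month minimum)
42.9% falls in the override range (40%–44%), so the compensating-factor test applies.
Override check — reserves: 6.8 mo (short of 12); score: 704 (ok).
Compensating-factor requirement not fully met.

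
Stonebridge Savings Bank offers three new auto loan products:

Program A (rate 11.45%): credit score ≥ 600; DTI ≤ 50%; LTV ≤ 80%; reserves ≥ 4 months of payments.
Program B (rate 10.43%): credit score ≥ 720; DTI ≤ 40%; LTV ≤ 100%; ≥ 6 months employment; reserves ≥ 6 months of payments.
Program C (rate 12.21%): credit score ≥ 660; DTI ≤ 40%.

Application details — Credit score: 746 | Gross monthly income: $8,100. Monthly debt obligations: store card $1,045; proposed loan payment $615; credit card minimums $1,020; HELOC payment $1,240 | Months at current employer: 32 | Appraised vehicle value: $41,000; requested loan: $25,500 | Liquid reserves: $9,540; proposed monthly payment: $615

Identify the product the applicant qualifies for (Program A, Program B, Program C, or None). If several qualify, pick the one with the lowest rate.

Total debts = (1,045 + 615 + 1,020 + 1,240) = 3,920; DTI = 3,920/8,100 = 48.4%.
LTV = 25,500/41,000 = 62.2%.
Reserves = 9,540/615 = 15.5 months.
Program A: score 746 ≥ 600; DTI 48.4% ≤ 50%; LTV 62.2% ≤ 80%; reserves 15.5 ≥ 4 mo → qualifies.
Program B: score 746 ≥ 720; DTI 48.4% > 40%; LTV 62.2% ≤ 100%; employment 32 ≥ 6 mo; reserves 15.5 ≥ 6 mo → does not qualify.
Program C: score 746 ≥ 660; DTI 48.4% > 40% → does not qualify.

Program A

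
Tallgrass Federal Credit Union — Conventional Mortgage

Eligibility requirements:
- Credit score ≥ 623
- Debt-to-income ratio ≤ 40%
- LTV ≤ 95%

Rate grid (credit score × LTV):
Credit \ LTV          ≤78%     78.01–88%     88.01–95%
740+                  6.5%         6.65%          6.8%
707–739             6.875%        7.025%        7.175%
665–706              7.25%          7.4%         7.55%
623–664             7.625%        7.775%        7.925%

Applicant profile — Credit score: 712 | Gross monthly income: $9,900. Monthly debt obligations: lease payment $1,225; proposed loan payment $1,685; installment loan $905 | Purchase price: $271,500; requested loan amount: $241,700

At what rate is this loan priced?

Credit score 712 ≥ 623; Total monthly debts = (1,225 + 1,685 + 905) = 3,815. DTI = 3,815/9,900 = 38.5% ≤ 40%
Loan-to-value = 241,700/271,500 = 89% — pass (95% max)
Credit 712 → row 707–739; LTV 89% → column 88.01–95%. Grid cell → 7.175%.

7.175%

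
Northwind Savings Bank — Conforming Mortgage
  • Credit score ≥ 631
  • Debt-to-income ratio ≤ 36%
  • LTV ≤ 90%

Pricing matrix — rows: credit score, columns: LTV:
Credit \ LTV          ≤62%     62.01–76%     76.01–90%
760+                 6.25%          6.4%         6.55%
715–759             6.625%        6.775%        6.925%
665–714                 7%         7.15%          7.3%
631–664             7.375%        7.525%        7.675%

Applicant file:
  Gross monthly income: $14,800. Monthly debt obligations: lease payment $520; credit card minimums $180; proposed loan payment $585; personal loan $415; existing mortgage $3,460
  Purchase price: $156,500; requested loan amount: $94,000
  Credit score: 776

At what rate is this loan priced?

Credit score 776 ≥ 631; Total monthly debts = (520 + 180 + 585 + 415 + 3,460) = 5,160. DTI = 5,160/14,800 = 34.9% ≤ 36%
Loan-to-value = 94,000/156,500 = 60.1% — pass (90% max)
Row: 776 falls in 760+. Column: 60.1% falls in ≤62%. Rate = 6.25%.

6.25%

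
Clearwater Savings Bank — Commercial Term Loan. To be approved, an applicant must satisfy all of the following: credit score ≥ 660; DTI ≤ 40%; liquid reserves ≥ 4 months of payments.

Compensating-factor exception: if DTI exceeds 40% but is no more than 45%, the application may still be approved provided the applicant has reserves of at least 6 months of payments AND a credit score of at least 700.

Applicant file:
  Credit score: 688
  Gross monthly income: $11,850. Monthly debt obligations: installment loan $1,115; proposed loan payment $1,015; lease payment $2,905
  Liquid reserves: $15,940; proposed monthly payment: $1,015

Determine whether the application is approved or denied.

Denied

Credit score 688 ≥ 660 (meets base)
Total debts = (1,115 + 1,015 + 2,905) = 5,035. DTI: 5,035 ÷ 11,850 = 42.5%, over the 40% base limit.
Reserves: 15,940 ÷ 1,015 = 15.7 months (meets 4-month minimum)
42.5% falls in the override range (40%–45%), so the compensating-factor test applies.
Reserves 15.7 ≥ 6 months; credit score 688 < 700.
Compensating-factor requirement not fully met.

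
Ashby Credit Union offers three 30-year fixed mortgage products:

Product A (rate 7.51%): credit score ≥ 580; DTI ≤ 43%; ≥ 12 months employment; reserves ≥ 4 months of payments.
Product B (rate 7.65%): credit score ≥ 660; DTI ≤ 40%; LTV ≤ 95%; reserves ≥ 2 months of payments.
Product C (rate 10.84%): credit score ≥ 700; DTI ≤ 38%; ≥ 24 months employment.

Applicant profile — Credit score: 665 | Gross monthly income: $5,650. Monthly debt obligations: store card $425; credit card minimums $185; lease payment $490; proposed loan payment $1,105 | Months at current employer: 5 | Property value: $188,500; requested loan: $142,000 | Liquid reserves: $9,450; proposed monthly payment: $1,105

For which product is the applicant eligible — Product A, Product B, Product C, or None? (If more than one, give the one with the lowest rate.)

Product B

Total debts = (425 + 185 + 490 + 1,105) = 2,205; DTI = 2,205/5,650 = 39%.
LTV = 142,000/188,500 = 75.3%.
Reserves = 9,450/1,105 = 8.6 months.
Product A: score 665 ≥ 580; DTI 39% ≤ 43%; employment 5 < 12 mo; reserves 8.6 ≥ 4 mo → does not qualify.
Product B: score 665 ≥ 660; DTI 39% ≤ 40%; LTV 75.3% ≤ 95%; reserves 8.6 ≥ 2 mo → qualifies.
Product C: score 665 < 700; DTI 39% > 38%; employment 5 < 24 mo → does not qualify.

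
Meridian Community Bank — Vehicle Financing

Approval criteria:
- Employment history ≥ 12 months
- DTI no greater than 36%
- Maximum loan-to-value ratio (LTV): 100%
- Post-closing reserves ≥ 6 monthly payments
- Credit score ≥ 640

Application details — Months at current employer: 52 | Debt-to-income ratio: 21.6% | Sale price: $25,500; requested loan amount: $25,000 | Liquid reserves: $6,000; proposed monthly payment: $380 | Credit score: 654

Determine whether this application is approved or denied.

Employment 52 ≥ 12 months
DTI 21.6% is within the 36% limit
Loan-to-value = 25,000/25,500 = 98% — pass (100% max)
Reserves: 6,000 ÷ 380 = 15.8 months (meets 6-month minimum)
Credit score 654 ≥ 640 (meets)
All criteria satisfied.

Approved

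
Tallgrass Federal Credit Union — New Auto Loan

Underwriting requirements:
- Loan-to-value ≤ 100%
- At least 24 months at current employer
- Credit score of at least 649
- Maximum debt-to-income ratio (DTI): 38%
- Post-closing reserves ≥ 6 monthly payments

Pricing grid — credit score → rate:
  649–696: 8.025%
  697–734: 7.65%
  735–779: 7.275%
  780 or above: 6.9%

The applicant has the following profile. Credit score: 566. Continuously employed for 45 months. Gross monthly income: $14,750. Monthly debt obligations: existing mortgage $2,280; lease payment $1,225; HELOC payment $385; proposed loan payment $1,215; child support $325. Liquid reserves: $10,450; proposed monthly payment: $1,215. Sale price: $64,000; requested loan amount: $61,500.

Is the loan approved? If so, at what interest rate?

Denied

Credit score 566 < 649 (below minimum)
Liquid reserves cover 10,450/1,215 = 8.6 months — ≥ 6 required
Employment 45 ≥ 24 months
Total monthly debts = (2,280 + 1,225 + 385 + 1,215 + 325) = 5,430. DTI = 5,430/14,750 = 36.8% ≤ 38%
Loan-to-value = 61,500/64,000 = 96.1% — pass (100% max)
Not all requirements met → denied.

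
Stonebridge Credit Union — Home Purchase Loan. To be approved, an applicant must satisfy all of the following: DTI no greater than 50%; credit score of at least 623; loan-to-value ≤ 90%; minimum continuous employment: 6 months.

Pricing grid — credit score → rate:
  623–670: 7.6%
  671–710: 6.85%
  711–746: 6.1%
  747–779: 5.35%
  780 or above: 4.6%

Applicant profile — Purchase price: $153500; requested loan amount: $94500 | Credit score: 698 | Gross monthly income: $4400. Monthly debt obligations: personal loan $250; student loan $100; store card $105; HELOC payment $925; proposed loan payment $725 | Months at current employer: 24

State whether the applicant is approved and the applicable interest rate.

Credit score 698 ≥ 623 (meets minimum)
Total monthly debts = (250 + 100 + 105 + 925 + 725) = 2,105. DTI = 2,105/4,400 = 47.8% ≤ 50%
Loan-to-value = 94,500/153,500 = 61.6% — pass (90% max)
Employment 24 ≥ 6 months
All requirements met. Score 698 falls in the 671–710 tier → 6.85%.

Approved at 6.85%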